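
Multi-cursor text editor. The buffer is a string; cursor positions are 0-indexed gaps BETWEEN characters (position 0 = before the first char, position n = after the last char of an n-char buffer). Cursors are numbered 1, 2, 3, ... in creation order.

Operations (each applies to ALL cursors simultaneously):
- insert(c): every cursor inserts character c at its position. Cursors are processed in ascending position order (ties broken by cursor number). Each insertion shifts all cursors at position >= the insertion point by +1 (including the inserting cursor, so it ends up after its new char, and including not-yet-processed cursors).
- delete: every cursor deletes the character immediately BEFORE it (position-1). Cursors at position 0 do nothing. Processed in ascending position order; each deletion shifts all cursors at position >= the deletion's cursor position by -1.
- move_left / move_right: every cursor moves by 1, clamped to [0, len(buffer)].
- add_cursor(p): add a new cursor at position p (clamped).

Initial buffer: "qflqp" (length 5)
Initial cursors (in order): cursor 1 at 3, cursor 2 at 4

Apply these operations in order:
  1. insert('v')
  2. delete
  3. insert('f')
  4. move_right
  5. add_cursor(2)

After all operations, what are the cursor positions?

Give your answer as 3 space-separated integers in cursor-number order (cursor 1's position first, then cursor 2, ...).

Answer: 5 7 2

Derivation:
After op 1 (insert('v')): buffer="qflvqvp" (len 7), cursors c1@4 c2@6, authorship ...1.2.
After op 2 (delete): buffer="qflqp" (len 5), cursors c1@3 c2@4, authorship .....
After op 3 (insert('f')): buffer="qflfqfp" (len 7), cursors c1@4 c2@6, authorship ...1.2.
After op 4 (move_right): buffer="qflfqfp" (len 7), cursors c1@5 c2@7, authorship ...1.2.
After op 5 (add_cursor(2)): buffer="qflfqfp" (len 7), cursors c3@2 c1@5 c2@7, authorship ...1.2.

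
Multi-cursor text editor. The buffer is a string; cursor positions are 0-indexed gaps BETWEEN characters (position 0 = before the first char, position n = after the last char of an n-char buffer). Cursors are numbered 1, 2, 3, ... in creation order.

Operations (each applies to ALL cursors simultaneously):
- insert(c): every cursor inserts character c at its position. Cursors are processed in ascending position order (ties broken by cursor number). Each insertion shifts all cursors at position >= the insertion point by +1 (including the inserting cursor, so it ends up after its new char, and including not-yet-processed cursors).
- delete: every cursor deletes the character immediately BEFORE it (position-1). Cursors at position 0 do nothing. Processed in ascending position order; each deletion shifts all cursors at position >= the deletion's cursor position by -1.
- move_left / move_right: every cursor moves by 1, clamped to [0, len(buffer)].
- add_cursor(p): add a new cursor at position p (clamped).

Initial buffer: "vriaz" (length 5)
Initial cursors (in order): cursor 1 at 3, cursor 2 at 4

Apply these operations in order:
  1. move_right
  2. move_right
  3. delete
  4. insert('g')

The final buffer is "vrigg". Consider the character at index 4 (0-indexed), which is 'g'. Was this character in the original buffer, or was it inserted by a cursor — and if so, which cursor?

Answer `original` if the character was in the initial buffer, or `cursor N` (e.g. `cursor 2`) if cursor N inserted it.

After op 1 (move_right): buffer="vriaz" (len 5), cursors c1@4 c2@5, authorship .....
After op 2 (move_right): buffer="vriaz" (len 5), cursors c1@5 c2@5, authorship .....
After op 3 (delete): buffer="vri" (len 3), cursors c1@3 c2@3, authorship ...
After op 4 (insert('g')): buffer="vrigg" (len 5), cursors c1@5 c2@5, authorship ...12
Authorship (.=original, N=cursor N): . . . 1 2
Index 4: author = 2

Answer: cursor 2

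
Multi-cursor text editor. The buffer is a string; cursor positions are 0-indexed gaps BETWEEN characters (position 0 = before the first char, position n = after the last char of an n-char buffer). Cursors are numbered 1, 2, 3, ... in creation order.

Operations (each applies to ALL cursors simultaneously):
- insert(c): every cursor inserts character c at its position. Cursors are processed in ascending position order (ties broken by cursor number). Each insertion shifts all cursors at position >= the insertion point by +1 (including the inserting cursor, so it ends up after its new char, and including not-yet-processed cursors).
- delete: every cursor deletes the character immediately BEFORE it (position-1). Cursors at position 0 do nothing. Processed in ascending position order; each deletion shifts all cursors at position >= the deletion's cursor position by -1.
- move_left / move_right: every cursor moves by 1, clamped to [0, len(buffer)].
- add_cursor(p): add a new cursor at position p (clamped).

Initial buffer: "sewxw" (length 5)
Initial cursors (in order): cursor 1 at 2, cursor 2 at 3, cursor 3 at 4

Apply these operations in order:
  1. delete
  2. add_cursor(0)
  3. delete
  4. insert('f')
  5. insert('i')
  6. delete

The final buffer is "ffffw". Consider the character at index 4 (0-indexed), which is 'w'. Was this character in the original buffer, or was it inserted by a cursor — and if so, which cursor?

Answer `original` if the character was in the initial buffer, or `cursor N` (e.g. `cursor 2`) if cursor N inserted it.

After op 1 (delete): buffer="sw" (len 2), cursors c1@1 c2@1 c3@1, authorship ..
After op 2 (add_cursor(0)): buffer="sw" (len 2), cursors c4@0 c1@1 c2@1 c3@1, authorship ..
After op 3 (delete): buffer="w" (len 1), cursors c1@0 c2@0 c3@0 c4@0, authorship .
After op 4 (insert('f')): buffer="ffffw" (len 5), cursors c1@4 c2@4 c3@4 c4@4, authorship 1234.
After op 5 (insert('i')): buffer="ffffiiiiw" (len 9), cursors c1@8 c2@8 c3@8 c4@8, authorship 12341234.
After op 6 (delete): buffer="ffffw" (len 5), cursors c1@4 c2@4 c3@4 c4@4, authorship 1234.
Authorship (.=original, N=cursor N): 1 2 3 4 .
Index 4: author = original

Answer: original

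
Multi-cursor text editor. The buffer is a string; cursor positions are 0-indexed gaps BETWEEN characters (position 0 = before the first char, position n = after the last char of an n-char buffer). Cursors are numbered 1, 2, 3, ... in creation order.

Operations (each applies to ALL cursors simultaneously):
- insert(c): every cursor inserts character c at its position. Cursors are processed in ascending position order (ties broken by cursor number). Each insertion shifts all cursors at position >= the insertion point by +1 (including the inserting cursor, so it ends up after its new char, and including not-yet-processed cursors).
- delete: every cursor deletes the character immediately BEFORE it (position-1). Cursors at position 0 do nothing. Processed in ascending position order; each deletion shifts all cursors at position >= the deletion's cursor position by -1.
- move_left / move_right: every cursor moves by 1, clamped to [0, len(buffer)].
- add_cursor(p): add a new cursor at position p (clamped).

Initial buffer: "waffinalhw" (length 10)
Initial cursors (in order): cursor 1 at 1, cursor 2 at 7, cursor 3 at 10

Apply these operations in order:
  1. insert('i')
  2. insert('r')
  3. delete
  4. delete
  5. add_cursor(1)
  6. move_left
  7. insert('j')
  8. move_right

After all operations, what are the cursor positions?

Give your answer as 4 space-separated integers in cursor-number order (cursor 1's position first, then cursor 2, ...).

After op 1 (insert('i')): buffer="wiaffinailhwi" (len 13), cursors c1@2 c2@9 c3@13, authorship .1......2...3
After op 2 (insert('r')): buffer="wiraffinairlhwir" (len 16), cursors c1@3 c2@11 c3@16, authorship .11......22...33
After op 3 (delete): buffer="wiaffinailhwi" (len 13), cursors c1@2 c2@9 c3@13, authorship .1......2...3
After op 4 (delete): buffer="waffinalhw" (len 10), cursors c1@1 c2@7 c3@10, authorship ..........
After op 5 (add_cursor(1)): buffer="waffinalhw" (len 10), cursors c1@1 c4@1 c2@7 c3@10, authorship ..........
After op 6 (move_left): buffer="waffinalhw" (len 10), cursors c1@0 c4@0 c2@6 c3@9, authorship ..........
After op 7 (insert('j')): buffer="jjwaffinjalhjw" (len 14), cursors c1@2 c4@2 c2@9 c3@13, authorship 14......2...3.
After op 8 (move_right): buffer="jjwaffinjalhjw" (len 14), cursors c1@3 c4@3 c2@10 c3@14, authorship 14......2...3.

Answer: 3 10 14 3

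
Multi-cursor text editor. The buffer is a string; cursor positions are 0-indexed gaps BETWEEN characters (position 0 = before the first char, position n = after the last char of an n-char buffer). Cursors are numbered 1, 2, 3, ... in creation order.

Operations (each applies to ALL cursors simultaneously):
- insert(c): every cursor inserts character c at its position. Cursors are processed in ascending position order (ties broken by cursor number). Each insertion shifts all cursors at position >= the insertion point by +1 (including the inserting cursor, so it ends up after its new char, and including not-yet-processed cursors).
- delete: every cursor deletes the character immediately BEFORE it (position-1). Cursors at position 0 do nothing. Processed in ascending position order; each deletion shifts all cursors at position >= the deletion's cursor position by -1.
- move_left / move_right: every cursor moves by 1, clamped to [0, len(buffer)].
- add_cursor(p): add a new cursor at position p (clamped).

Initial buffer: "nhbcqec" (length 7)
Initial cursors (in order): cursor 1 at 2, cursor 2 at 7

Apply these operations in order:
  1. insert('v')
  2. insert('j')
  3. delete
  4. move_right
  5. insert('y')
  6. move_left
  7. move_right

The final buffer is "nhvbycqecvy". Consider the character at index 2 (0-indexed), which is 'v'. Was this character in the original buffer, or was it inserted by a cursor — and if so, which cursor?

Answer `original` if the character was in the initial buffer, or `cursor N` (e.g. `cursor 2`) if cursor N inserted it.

Answer: cursor 1

Derivation:
After op 1 (insert('v')): buffer="nhvbcqecv" (len 9), cursors c1@3 c2@9, authorship ..1.....2
After op 2 (insert('j')): buffer="nhvjbcqecvj" (len 11), cursors c1@4 c2@11, authorship ..11.....22
After op 3 (delete): buffer="nhvbcqecv" (len 9), cursors c1@3 c2@9, authorship ..1.....2
After op 4 (move_right): buffer="nhvbcqecv" (len 9), cursors c1@4 c2@9, authorship ..1.....2
After op 5 (insert('y')): buffer="nhvbycqecvy" (len 11), cursors c1@5 c2@11, authorship ..1.1....22
After op 6 (move_left): buffer="nhvbycqecvy" (len 11), cursors c1@4 c2@10, authorship ..1.1....22
After op 7 (move_right): buffer="nhvbycqecvy" (len 11), cursors c1@5 c2@11, authorship ..1.1....22
Authorship (.=original, N=cursor N): . . 1 . 1 . . . . 2 2
Index 2: author = 1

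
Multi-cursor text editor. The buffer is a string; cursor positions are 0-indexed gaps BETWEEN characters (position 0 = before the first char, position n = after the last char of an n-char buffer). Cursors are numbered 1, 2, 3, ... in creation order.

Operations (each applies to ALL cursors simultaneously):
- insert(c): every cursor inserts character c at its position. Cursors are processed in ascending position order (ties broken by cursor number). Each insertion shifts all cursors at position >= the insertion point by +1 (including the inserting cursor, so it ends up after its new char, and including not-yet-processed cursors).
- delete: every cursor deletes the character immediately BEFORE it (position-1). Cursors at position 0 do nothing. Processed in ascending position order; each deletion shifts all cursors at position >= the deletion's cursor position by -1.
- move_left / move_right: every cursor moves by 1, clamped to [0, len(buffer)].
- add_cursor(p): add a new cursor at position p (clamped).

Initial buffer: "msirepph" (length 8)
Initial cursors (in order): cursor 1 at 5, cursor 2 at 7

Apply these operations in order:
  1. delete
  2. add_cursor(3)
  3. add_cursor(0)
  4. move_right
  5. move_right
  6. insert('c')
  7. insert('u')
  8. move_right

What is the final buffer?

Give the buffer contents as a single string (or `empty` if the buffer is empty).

After op 1 (delete): buffer="msirph" (len 6), cursors c1@4 c2@5, authorship ......
After op 2 (add_cursor(3)): buffer="msirph" (len 6), cursors c3@3 c1@4 c2@5, authorship ......
After op 3 (add_cursor(0)): buffer="msirph" (len 6), cursors c4@0 c3@3 c1@4 c2@5, authorship ......
After op 4 (move_right): buffer="msirph" (len 6), cursors c4@1 c3@4 c1@5 c2@6, authorship ......
After op 5 (move_right): buffer="msirph" (len 6), cursors c4@2 c3@5 c1@6 c2@6, authorship ......
After op 6 (insert('c')): buffer="mscirpchcc" (len 10), cursors c4@3 c3@7 c1@10 c2@10, authorship ..4...3.12
After op 7 (insert('u')): buffer="mscuirpcuhccuu" (len 14), cursors c4@4 c3@9 c1@14 c2@14, authorship ..44...33.1212
After op 8 (move_right): buffer="mscuirpcuhccuu" (len 14), cursors c4@5 c3@10 c1@14 c2@14, authorship ..44...33.1212

Answer: mscuirpcuhccuu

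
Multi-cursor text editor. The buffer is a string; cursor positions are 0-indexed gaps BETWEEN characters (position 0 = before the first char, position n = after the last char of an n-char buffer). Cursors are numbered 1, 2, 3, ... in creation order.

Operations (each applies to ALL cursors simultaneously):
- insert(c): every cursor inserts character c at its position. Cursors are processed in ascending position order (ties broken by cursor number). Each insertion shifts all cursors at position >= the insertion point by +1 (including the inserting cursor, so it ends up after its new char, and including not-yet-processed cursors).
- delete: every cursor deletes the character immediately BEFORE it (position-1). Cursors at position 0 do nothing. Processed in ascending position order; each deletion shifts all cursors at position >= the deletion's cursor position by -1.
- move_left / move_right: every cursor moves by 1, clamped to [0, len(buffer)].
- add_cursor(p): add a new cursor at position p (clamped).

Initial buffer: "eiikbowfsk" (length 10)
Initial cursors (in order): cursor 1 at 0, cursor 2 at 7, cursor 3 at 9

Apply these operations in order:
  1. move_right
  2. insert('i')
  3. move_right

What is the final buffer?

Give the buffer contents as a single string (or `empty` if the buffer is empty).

Answer: eiiikbowfiski

Derivation:
After op 1 (move_right): buffer="eiikbowfsk" (len 10), cursors c1@1 c2@8 c3@10, authorship ..........
After op 2 (insert('i')): buffer="eiiikbowfiski" (len 13), cursors c1@2 c2@10 c3@13, authorship .1.......2..3
After op 3 (move_right): buffer="eiiikbowfiski" (len 13), cursors c1@3 c2@11 c3@13, authorship .1.......2..3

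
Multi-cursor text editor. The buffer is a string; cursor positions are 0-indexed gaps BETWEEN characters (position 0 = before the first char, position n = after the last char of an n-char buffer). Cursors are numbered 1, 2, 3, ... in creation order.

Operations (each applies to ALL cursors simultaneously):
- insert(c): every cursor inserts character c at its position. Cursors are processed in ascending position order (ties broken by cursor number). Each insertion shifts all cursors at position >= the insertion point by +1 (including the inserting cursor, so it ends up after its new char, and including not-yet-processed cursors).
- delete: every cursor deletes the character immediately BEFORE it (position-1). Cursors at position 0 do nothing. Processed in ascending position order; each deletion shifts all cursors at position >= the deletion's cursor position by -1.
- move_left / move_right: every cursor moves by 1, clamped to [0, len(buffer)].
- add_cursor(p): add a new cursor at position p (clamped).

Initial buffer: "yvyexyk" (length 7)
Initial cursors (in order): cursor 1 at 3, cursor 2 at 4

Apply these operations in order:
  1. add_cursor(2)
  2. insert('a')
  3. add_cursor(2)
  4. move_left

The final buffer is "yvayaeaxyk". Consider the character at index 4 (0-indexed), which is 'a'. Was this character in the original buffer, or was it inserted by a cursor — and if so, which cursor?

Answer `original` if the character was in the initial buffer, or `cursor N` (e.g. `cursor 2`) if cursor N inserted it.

After op 1 (add_cursor(2)): buffer="yvyexyk" (len 7), cursors c3@2 c1@3 c2@4, authorship .......
After op 2 (insert('a')): buffer="yvayaeaxyk" (len 10), cursors c3@3 c1@5 c2@7, authorship ..3.1.2...
After op 3 (add_cursor(2)): buffer="yvayaeaxyk" (len 10), cursors c4@2 c3@3 c1@5 c2@7, authorship ..3.1.2...
After op 4 (move_left): buffer="yvayaeaxyk" (len 10), cursors c4@1 c3@2 c1@4 c2@6, authorship ..3.1.2...
Authorship (.=original, N=cursor N): . . 3 . 1 . 2 . . .
Index 4: author = 1

Answer: cursor 1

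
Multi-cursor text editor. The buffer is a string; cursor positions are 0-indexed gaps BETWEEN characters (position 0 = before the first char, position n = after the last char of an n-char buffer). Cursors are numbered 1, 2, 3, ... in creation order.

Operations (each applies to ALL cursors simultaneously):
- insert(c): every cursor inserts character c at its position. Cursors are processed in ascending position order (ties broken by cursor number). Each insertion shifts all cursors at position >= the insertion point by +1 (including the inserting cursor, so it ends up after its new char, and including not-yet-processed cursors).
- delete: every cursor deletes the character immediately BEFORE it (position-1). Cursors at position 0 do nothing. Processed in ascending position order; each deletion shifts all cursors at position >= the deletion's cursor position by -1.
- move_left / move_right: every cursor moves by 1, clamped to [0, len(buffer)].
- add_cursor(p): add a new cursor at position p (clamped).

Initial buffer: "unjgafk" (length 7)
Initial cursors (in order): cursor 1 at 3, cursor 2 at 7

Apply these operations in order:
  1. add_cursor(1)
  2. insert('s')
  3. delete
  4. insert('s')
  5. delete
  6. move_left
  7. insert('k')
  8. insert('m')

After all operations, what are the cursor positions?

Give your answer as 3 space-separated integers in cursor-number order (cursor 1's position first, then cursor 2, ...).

After op 1 (add_cursor(1)): buffer="unjgafk" (len 7), cursors c3@1 c1@3 c2@7, authorship .......
After op 2 (insert('s')): buffer="usnjsgafks" (len 10), cursors c3@2 c1@5 c2@10, authorship .3..1....2
After op 3 (delete): buffer="unjgafk" (len 7), cursors c3@1 c1@3 c2@7, authorship .......
After op 4 (insert('s')): buffer="usnjsgafks" (len 10), cursors c3@2 c1@5 c2@10, authorship .3..1....2
After op 5 (delete): buffer="unjgafk" (len 7), cursors c3@1 c1@3 c2@7, authorship .......
After op 6 (move_left): buffer="unjgafk" (len 7), cursors c3@0 c1@2 c2@6, authorship .......
After op 7 (insert('k')): buffer="kunkjgafkk" (len 10), cursors c3@1 c1@4 c2@9, authorship 3..1....2.
After op 8 (insert('m')): buffer="kmunkmjgafkmk" (len 13), cursors c3@2 c1@6 c2@12, authorship 33..11....22.

Answer: 6 12 2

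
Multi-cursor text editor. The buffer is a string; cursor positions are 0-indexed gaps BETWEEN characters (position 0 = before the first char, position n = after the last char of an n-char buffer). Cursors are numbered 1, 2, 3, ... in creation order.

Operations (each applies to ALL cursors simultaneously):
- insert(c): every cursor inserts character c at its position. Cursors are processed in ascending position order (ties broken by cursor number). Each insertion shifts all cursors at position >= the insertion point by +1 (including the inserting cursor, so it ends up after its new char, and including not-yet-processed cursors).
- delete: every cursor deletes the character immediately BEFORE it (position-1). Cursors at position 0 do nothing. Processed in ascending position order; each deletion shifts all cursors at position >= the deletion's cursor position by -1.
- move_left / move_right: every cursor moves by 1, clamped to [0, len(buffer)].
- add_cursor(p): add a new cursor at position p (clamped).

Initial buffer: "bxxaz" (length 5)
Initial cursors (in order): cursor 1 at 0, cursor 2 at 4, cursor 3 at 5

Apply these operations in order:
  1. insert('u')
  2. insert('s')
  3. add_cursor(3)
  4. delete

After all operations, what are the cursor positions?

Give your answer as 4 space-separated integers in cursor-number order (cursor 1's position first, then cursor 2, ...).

After op 1 (insert('u')): buffer="ubxxauzu" (len 8), cursors c1@1 c2@6 c3@8, authorship 1....2.3
After op 2 (insert('s')): buffer="usbxxauszus" (len 11), cursors c1@2 c2@8 c3@11, authorship 11....22.33
After op 3 (add_cursor(3)): buffer="usbxxauszus" (len 11), cursors c1@2 c4@3 c2@8 c3@11, authorship 11....22.33
After op 4 (delete): buffer="uxxauzu" (len 7), cursors c1@1 c4@1 c2@5 c3@7, authorship 1...2.3

Answer: 1 5 7 1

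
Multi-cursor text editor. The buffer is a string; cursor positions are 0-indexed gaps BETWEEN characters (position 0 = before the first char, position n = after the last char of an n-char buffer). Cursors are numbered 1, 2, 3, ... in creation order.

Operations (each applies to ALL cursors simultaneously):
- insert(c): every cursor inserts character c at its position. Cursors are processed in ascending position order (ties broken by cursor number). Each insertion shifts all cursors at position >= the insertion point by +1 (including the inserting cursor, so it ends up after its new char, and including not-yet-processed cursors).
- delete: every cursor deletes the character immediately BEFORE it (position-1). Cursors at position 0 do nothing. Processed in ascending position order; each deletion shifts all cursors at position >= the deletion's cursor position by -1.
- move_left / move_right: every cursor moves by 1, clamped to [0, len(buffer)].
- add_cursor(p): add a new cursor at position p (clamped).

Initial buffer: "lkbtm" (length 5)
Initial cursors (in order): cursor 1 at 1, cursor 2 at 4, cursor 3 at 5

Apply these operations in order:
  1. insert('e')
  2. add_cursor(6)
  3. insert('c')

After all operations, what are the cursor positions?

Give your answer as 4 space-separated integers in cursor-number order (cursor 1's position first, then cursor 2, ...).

After op 1 (insert('e')): buffer="lekbteme" (len 8), cursors c1@2 c2@6 c3@8, authorship .1...2.3
After op 2 (add_cursor(6)): buffer="lekbteme" (len 8), cursors c1@2 c2@6 c4@6 c3@8, authorship .1...2.3
After op 3 (insert('c')): buffer="leckbteccmec" (len 12), cursors c1@3 c2@9 c4@9 c3@12, authorship .11...224.33

Answer: 3 9 12 9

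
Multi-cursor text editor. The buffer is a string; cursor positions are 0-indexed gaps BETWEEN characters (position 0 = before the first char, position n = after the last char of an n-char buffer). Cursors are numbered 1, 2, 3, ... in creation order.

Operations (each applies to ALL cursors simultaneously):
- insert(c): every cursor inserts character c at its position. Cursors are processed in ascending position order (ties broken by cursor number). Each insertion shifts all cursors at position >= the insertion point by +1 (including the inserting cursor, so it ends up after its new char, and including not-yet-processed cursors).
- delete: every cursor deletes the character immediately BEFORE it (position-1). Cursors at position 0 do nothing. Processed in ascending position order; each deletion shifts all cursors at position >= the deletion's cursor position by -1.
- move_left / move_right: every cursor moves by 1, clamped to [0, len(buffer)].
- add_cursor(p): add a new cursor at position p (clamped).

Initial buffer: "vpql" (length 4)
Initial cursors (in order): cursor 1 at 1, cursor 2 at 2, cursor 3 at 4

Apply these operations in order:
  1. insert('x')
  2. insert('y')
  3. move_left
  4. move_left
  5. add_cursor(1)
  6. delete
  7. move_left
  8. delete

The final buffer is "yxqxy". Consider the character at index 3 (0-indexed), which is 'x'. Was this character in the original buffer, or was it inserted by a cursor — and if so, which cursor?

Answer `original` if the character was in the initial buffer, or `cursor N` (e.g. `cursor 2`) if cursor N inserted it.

Answer: cursor 3

Derivation:
After op 1 (insert('x')): buffer="vxpxqlx" (len 7), cursors c1@2 c2@4 c3@7, authorship .1.2..3
After op 2 (insert('y')): buffer="vxypxyqlxy" (len 10), cursors c1@3 c2@6 c3@10, authorship .11.22..33
After op 3 (move_left): buffer="vxypxyqlxy" (len 10), cursors c1@2 c2@5 c3@9, authorship .11.22..33
After op 4 (move_left): buffer="vxypxyqlxy" (len 10), cursors c1@1 c2@4 c3@8, authorship .11.22..33
After op 5 (add_cursor(1)): buffer="vxypxyqlxy" (len 10), cursors c1@1 c4@1 c2@4 c3@8, authorship .11.22..33
After op 6 (delete): buffer="xyxyqxy" (len 7), cursors c1@0 c4@0 c2@2 c3@5, authorship 1122.33
After op 7 (move_left): buffer="xyxyqxy" (len 7), cursors c1@0 c4@0 c2@1 c3@4, authorship 1122.33
After op 8 (delete): buffer="yxqxy" (len 5), cursors c1@0 c2@0 c4@0 c3@2, authorship 12.33
Authorship (.=original, N=cursor N): 1 2 . 3 3
Index 3: author = 3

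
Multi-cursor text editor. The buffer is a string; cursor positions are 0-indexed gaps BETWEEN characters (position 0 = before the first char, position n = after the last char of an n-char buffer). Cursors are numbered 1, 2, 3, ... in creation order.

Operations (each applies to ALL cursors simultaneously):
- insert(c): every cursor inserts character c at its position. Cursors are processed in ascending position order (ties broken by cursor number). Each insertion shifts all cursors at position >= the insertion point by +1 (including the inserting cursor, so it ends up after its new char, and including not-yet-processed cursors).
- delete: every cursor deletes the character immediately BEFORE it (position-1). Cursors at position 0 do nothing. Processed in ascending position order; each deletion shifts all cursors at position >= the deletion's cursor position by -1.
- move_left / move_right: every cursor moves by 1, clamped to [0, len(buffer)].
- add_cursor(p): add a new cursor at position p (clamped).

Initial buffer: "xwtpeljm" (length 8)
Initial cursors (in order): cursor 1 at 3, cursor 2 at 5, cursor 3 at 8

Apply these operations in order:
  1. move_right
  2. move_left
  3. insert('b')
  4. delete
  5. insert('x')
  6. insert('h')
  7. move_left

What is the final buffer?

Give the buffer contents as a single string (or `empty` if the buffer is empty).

After op 1 (move_right): buffer="xwtpeljm" (len 8), cursors c1@4 c2@6 c3@8, authorship ........
After op 2 (move_left): buffer="xwtpeljm" (len 8), cursors c1@3 c2@5 c3@7, authorship ........
After op 3 (insert('b')): buffer="xwtbpebljbm" (len 11), cursors c1@4 c2@7 c3@10, authorship ...1..2..3.
After op 4 (delete): buffer="xwtpeljm" (len 8), cursors c1@3 c2@5 c3@7, authorship ........
After op 5 (insert('x')): buffer="xwtxpexljxm" (len 11), cursors c1@4 c2@7 c3@10, authorship ...1..2..3.
After op 6 (insert('h')): buffer="xwtxhpexhljxhm" (len 14), cursors c1@5 c2@9 c3@13, authorship ...11..22..33.
After op 7 (move_left): buffer="xwtxhpexhljxhm" (len 14), cursors c1@4 c2@8 c3@12, authorship ...11..22..33.

Answer: xwtxhpexhljxhm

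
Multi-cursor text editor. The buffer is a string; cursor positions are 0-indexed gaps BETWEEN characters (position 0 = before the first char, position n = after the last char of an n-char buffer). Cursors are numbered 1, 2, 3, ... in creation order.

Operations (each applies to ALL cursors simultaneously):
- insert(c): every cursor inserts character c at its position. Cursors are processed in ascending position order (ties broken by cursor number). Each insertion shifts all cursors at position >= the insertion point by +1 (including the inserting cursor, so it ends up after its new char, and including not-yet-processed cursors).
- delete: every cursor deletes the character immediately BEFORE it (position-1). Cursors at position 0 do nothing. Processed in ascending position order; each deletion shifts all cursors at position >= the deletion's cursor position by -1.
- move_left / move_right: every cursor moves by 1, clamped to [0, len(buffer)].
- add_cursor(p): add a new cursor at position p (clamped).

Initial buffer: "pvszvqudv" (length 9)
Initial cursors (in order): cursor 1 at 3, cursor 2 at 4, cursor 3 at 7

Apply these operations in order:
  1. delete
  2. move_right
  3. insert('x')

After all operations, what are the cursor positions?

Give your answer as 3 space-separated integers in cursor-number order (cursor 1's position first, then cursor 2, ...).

After op 1 (delete): buffer="pvvqdv" (len 6), cursors c1@2 c2@2 c3@4, authorship ......
After op 2 (move_right): buffer="pvvqdv" (len 6), cursors c1@3 c2@3 c3@5, authorship ......
After op 3 (insert('x')): buffer="pvvxxqdxv" (len 9), cursors c1@5 c2@5 c3@8, authorship ...12..3.

Answer: 5 5 8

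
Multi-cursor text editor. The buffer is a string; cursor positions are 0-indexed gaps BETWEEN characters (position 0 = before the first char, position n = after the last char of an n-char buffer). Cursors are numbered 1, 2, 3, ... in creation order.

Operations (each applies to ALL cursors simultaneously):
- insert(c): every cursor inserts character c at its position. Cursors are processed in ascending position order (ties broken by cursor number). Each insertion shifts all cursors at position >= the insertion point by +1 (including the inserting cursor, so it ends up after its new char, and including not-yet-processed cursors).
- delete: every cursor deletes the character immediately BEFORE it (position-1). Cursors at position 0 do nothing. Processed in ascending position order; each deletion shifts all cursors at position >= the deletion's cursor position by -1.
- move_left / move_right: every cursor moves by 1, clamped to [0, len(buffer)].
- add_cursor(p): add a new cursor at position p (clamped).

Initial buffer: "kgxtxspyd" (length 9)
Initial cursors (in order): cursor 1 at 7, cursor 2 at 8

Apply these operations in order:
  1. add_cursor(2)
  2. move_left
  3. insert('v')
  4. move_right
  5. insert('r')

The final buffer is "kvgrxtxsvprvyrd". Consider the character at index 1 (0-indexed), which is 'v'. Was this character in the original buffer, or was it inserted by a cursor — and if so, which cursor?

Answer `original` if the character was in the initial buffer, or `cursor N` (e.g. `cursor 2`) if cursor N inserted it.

After op 1 (add_cursor(2)): buffer="kgxtxspyd" (len 9), cursors c3@2 c1@7 c2@8, authorship .........
After op 2 (move_left): buffer="kgxtxspyd" (len 9), cursors c3@1 c1@6 c2@7, authorship .........
After op 3 (insert('v')): buffer="kvgxtxsvpvyd" (len 12), cursors c3@2 c1@8 c2@10, authorship .3.....1.2..
After op 4 (move_right): buffer="kvgxtxsvpvyd" (len 12), cursors c3@3 c1@9 c2@11, authorship .3.....1.2..
After op 5 (insert('r')): buffer="kvgrxtxsvprvyrd" (len 15), cursors c3@4 c1@11 c2@14, authorship .3.3....1.12.2.
Authorship (.=original, N=cursor N): . 3 . 3 . . . . 1 . 1 2 . 2 .
Index 1: author = 3

Answer: cursor 3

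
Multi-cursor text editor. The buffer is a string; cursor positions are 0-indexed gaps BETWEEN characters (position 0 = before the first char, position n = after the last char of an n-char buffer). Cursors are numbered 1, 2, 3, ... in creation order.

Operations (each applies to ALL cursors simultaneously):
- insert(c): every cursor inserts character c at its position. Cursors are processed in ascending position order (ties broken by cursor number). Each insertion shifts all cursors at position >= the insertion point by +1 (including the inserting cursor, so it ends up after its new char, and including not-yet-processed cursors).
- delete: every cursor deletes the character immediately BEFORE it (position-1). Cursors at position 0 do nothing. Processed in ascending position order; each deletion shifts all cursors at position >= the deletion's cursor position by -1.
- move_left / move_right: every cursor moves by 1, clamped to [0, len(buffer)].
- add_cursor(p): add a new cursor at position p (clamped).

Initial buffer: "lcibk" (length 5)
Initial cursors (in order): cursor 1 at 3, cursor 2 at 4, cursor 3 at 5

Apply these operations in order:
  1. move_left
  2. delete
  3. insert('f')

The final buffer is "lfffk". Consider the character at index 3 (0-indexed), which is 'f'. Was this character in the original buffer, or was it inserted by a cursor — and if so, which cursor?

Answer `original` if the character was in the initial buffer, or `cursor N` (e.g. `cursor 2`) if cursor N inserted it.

After op 1 (move_left): buffer="lcibk" (len 5), cursors c1@2 c2@3 c3@4, authorship .....
After op 2 (delete): buffer="lk" (len 2), cursors c1@1 c2@1 c3@1, authorship ..
After op 3 (insert('f')): buffer="lfffk" (len 5), cursors c1@4 c2@4 c3@4, authorship .123.
Authorship (.=original, N=cursor N): . 1 2 3 .
Index 3: author = 3

Answer: cursor 3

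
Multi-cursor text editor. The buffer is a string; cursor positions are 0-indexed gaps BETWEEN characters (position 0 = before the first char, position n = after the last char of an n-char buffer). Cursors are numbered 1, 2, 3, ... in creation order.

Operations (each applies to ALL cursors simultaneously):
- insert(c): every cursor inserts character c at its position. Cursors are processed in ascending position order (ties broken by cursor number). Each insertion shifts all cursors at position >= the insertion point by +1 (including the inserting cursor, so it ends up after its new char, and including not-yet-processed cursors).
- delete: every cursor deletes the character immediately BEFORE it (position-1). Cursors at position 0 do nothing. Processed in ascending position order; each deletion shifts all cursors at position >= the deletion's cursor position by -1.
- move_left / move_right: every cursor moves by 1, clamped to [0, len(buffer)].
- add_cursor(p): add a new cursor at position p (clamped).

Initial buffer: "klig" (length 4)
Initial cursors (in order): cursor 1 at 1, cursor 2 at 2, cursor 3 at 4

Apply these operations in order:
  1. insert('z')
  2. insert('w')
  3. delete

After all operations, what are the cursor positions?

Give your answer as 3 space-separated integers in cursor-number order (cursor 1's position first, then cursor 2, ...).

Answer: 2 4 7

Derivation:
After op 1 (insert('z')): buffer="kzlzigz" (len 7), cursors c1@2 c2@4 c3@7, authorship .1.2..3
After op 2 (insert('w')): buffer="kzwlzwigzw" (len 10), cursors c1@3 c2@6 c3@10, authorship .11.22..33
After op 3 (delete): buffer="kzlzigz" (len 7), cursors c1@2 c2@4 c3@7, authorship .1.2..3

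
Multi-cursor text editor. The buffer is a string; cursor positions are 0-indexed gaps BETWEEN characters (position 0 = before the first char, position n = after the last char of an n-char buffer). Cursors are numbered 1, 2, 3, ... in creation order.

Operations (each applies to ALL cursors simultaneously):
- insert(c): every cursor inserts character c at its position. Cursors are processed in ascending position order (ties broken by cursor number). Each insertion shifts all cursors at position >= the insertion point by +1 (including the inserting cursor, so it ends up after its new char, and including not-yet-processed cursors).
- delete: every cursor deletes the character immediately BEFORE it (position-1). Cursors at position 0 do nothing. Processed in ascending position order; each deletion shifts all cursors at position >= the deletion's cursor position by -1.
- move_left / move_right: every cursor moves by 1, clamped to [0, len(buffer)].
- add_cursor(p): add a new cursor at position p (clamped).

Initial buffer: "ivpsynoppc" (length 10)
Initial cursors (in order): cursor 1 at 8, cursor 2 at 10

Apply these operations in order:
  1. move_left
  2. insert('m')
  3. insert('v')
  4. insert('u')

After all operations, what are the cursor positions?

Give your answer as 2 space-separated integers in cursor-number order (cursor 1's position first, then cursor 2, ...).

Answer: 10 15

Derivation:
After op 1 (move_left): buffer="ivpsynoppc" (len 10), cursors c1@7 c2@9, authorship ..........
After op 2 (insert('m')): buffer="ivpsynomppmc" (len 12), cursors c1@8 c2@11, authorship .......1..2.
After op 3 (insert('v')): buffer="ivpsynomvppmvc" (len 14), cursors c1@9 c2@13, authorship .......11..22.
After op 4 (insert('u')): buffer="ivpsynomvuppmvuc" (len 16), cursors c1@10 c2@15, authorship .......111..222.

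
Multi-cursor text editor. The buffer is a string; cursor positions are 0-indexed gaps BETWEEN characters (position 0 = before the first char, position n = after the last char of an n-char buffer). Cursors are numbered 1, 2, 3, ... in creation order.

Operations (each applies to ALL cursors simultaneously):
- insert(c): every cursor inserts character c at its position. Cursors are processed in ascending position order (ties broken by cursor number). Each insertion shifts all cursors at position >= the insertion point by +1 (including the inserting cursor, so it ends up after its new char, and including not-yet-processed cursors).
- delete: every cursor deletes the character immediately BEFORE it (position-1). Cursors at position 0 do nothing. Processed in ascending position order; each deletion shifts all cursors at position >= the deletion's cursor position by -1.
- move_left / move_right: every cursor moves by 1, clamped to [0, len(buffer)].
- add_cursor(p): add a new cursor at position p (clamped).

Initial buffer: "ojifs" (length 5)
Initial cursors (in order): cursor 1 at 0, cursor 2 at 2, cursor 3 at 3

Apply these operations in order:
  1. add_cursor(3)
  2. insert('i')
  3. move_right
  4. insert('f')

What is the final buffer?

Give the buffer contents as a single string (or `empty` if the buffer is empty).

Answer: iofjiifiifffs

Derivation:
After op 1 (add_cursor(3)): buffer="ojifs" (len 5), cursors c1@0 c2@2 c3@3 c4@3, authorship .....
After op 2 (insert('i')): buffer="iojiiiifs" (len 9), cursors c1@1 c2@4 c3@7 c4@7, authorship 1..2.34..
After op 3 (move_right): buffer="iojiiiifs" (len 9), cursors c1@2 c2@5 c3@8 c4@8, authorship 1..2.34..
After op 4 (insert('f')): buffer="iofjiifiifffs" (len 13), cursors c1@3 c2@7 c3@12 c4@12, authorship 1.1.2.234.34.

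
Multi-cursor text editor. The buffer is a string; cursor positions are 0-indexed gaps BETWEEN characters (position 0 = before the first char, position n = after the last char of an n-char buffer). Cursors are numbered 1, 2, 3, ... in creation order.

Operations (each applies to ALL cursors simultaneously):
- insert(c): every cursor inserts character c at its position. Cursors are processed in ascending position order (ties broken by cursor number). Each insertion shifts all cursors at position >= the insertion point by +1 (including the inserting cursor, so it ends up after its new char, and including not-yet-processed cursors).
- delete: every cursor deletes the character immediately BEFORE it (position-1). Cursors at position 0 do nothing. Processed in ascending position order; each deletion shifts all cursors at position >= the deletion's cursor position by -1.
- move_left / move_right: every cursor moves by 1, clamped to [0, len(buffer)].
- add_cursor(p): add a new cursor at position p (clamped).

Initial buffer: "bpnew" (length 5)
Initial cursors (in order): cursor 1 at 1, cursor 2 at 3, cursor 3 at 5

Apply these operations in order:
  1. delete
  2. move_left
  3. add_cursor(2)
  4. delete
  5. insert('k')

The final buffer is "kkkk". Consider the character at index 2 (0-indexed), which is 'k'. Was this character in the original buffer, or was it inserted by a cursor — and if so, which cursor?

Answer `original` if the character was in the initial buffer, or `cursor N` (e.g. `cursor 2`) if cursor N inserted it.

After op 1 (delete): buffer="pe" (len 2), cursors c1@0 c2@1 c3@2, authorship ..
After op 2 (move_left): buffer="pe" (len 2), cursors c1@0 c2@0 c3@1, authorship ..
After op 3 (add_cursor(2)): buffer="pe" (len 2), cursors c1@0 c2@0 c3@1 c4@2, authorship ..
After op 4 (delete): buffer="" (len 0), cursors c1@0 c2@0 c3@0 c4@0, authorship 
After op 5 (insert('k')): buffer="kkkk" (len 4), cursors c1@4 c2@4 c3@4 c4@4, authorship 1234
Authorship (.=original, N=cursor N): 1 2 3 4
Index 2: author = 3

Answer: cursor 3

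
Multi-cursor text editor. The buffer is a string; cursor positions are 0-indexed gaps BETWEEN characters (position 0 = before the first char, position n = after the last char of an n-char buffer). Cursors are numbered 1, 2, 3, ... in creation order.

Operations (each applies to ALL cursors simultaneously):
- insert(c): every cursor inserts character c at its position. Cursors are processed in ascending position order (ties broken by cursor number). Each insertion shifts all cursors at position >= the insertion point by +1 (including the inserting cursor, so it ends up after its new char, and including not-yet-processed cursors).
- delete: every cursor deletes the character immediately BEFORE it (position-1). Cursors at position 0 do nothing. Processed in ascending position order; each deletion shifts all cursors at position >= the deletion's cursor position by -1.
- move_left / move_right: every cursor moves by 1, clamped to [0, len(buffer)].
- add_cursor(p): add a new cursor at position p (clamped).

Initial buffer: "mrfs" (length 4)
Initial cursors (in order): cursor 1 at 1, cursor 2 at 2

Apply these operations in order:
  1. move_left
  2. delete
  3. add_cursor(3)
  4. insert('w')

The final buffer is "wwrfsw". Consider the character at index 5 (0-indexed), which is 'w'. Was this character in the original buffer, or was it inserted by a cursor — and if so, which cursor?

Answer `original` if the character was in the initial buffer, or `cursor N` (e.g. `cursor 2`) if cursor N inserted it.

After op 1 (move_left): buffer="mrfs" (len 4), cursors c1@0 c2@1, authorship ....
After op 2 (delete): buffer="rfs" (len 3), cursors c1@0 c2@0, authorship ...
After op 3 (add_cursor(3)): buffer="rfs" (len 3), cursors c1@0 c2@0 c3@3, authorship ...
After op 4 (insert('w')): buffer="wwrfsw" (len 6), cursors c1@2 c2@2 c3@6, authorship 12...3
Authorship (.=original, N=cursor N): 1 2 . . . 3
Index 5: author = 3

Answer: cursor 3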